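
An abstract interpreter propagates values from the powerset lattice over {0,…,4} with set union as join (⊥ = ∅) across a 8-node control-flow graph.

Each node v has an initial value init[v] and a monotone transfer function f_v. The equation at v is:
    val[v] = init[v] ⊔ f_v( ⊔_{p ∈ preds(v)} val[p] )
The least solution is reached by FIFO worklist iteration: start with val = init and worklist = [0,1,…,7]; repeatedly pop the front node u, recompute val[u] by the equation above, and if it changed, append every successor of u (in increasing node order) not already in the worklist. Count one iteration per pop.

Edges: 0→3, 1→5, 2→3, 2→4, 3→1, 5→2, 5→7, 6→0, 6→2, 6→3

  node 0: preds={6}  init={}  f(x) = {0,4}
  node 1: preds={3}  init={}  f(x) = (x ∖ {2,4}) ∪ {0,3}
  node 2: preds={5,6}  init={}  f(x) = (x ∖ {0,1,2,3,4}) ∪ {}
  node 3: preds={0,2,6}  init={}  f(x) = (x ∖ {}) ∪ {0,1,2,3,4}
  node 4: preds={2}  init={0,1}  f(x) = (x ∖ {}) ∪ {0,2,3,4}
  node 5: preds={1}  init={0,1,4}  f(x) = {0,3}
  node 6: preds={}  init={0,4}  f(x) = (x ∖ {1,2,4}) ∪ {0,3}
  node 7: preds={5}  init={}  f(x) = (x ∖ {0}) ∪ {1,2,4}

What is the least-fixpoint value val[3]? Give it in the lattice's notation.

Trace (13 dequeues):
  [1] u=0 | in {0,4} | out {0,4} | prev {} | push {}
  [2] u=1 | in {} | out {0,3} | prev {} | push {}
  [3] u=2 | in {0,1,4} | out {} | ==
  [4] u=3 | in {0,4} | out {0,1,2,3,4} | prev {} | push {1}
  [5] u=4 | in {} | out {0,1,2,3,4} | prev {0,1} | push {}
  [6] u=5 | in {0,3} | out {0,1,3,4} | prev {0,1,4} | push {2}
  [7] u=6 | in {} | out {0,3,4} | prev {0,4} | push {0,3}
  [8] u=7 | in {0,1,3,4} | out {1,2,3,4} | prev {} | push {}
  [9] u=1 | in {0,1,2,3,4} | out {0,1,3} | prev {0,3} | push {5}
  [10] u=2 | in {0,1,3,4} | out {} | ==
  [11] u=0 | in {0,3,4} | out {0,4} | ==
  [12] u=3 | in {0,3,4} | out {0,1,2,3,4} | ==
  [13] u=5 | in {0,1,3} | out {0,1,3,4} | ==

Converged values:
  [0] {0,4}
  [1] {0,1,3}
  [2] {}
  [3] {0,1,2,3,4}
  [4] {0,1,2,3,4}
  [5] {0,1,3,4}
  [6] {0,3,4}
  [7] {1,2,3,4}

{0,1,2,3,4}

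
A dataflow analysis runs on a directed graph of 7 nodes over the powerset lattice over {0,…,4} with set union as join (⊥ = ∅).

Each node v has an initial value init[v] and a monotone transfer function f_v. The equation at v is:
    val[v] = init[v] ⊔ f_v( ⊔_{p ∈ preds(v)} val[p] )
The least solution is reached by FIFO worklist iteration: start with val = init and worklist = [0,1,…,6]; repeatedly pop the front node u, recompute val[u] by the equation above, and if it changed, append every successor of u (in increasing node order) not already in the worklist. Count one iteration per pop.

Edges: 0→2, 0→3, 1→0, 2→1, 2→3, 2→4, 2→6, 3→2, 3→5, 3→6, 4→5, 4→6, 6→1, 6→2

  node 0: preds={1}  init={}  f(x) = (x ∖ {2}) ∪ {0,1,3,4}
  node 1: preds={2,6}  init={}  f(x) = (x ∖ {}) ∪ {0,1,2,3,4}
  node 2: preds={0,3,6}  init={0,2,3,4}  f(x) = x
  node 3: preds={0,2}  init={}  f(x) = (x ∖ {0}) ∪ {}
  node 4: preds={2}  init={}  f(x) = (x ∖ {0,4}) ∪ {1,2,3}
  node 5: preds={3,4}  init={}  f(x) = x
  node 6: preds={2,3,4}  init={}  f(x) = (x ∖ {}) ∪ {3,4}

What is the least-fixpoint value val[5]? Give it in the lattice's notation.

Trace (10 dequeues):
  [1] u=0 | in {} | out {0,1,3,4} | prev {} | push {}
  [2] u=1 | in {0,2,3,4} | out {0,1,2,3,4} | prev {} | push {0}
  [3] u=2 | in {0,1,3,4} | out {0,1,2,3,4} | prev {0,2,3,4} | push {1}
  [4] u=3 | in {0,1,2,3,4} | out {1,2,3,4} | prev {} | push {2}
  [5] u=4 | in {0,1,2,3,4} | out {1,2,3} | prev {} | push {}
  [6] u=5 | in {1,2,3,4} | out {1,2,3,4} | prev {} | push {}
  [7] u=6 | in {0,1,2,3,4} | out {0,1,2,3,4} | prev {} | push {}
  [8] u=0 | in {0,1,2,3,4} | out {0,1,3,4} | ==
  [9] u=1 | in {0,1,2,3,4} | out {0,1,2,3,4} | ==
  [10] u=2 | in {0,1,2,3,4} | out {0,1,2,3,4} | ==

Converged values:
  [0] {0,1,3,4}
  [1] {0,1,2,3,4}
  [2] {0,1,2,3,4}
  [3] {1,2,3,4}
  [4] {1,2,3}
  [5] {1,2,3,4}
  [6] {0,1,2,3,4}

{1,2,3,4}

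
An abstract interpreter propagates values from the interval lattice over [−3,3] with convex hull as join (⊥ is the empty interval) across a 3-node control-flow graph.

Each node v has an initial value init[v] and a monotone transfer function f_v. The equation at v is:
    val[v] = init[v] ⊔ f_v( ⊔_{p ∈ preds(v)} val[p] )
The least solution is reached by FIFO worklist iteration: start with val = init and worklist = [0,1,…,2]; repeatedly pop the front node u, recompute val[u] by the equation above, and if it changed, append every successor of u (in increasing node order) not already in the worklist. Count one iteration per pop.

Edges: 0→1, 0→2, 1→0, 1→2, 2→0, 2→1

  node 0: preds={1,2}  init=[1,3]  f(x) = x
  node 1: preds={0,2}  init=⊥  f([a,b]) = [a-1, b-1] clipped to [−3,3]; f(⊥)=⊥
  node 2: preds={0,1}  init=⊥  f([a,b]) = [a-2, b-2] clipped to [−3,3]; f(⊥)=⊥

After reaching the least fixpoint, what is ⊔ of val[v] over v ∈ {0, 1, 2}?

Iteration log — 9 steps:
  step 1. node 0  ⊔preds=⊥  new=[1,3]  stable
  step 2. node 1  ⊔preds=[1,3]  new=[0,2]  old=⊥  +wl: 0
  step 3. node 2  ⊔preds=[0,3]  new=[-2,1]  old=⊥  +wl: 1
  step 4. node 0  ⊔preds=[-2,2]  new=[-2,3]  old=[1,3]  +wl: 2
  step 5. node 1  ⊔preds=[-2,3]  new=[-3,2]  old=[0,2]  +wl: 0
  step 6. node 2  ⊔preds=[-3,3]  new=[-3,1]  old=[-2,1]  +wl: 1
  step 7. node 0  ⊔preds=[-3,2]  new=[-3,3]  old=[-2,3]  +wl: 2
  step 8. node 1  ⊔preds=[-3,3]  new=[-3,2]  stable
  step 9. node 2  ⊔preds=[-3,3]  new=[-3,1]  stable

Least fixpoint reached:
  node 0: [-3,3]
  node 1: [-3,2]
  node 2: [-3,1]

[-3,3]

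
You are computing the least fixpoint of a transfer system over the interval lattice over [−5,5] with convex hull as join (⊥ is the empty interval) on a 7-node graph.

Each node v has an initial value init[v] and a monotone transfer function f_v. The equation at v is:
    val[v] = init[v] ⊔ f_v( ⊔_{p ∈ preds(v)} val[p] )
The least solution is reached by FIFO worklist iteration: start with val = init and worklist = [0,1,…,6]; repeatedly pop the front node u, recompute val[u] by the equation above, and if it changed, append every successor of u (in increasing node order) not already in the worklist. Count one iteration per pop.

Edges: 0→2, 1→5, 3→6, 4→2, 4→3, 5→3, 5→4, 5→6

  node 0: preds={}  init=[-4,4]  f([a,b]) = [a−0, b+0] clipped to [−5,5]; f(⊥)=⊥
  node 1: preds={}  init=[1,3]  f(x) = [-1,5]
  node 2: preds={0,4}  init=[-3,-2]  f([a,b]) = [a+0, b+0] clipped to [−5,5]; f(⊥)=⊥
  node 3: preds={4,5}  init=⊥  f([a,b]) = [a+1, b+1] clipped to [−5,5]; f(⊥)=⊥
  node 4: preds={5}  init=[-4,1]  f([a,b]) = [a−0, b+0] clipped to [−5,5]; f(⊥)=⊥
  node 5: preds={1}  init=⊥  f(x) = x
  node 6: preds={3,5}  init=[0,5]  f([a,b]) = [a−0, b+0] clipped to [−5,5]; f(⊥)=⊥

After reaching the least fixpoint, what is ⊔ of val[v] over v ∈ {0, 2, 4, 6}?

Trace (12 dequeues):
  [1] u=0 | in ⊥ | out [-4,4] | ==
  [2] u=1 | in ⊥ | out [-1,5] | prev [1,3] | push {}
  [3] u=2 | in [-4,4] | out [-4,4] | prev [-3,-2] | push {}
  [4] u=3 | in [-4,1] | out [-3,2] | prev ⊥ | push {}
  [5] u=4 | in ⊥ | out [-4,1] | ==
  [6] u=5 | in [-1,5] | out [-1,5] | prev ⊥ | push {3,4}
  [7] u=6 | in [-3,5] | out [-3,5] | prev [0,5] | push {}
  [8] u=3 | in [-4,5] | out [-3,5] | prev [-3,2] | push {6}
  [9] u=4 | in [-1,5] | out [-4,5] | prev [-4,1] | push {2,3}
  [10] u=6 | in [-3,5] | out [-3,5] | ==
  [11] u=2 | in [-4,5] | out [-4,5] | prev [-4,4] | push {}
  [12] u=3 | in [-4,5] | out [-3,5] | ==

Converged values:
  [0] [-4,4]
  [1] [-1,5]
  [2] [-4,5]
  [3] [-3,5]
  [4] [-4,5]
  [5] [-1,5]
  [6] [-3,5]

[-4,5]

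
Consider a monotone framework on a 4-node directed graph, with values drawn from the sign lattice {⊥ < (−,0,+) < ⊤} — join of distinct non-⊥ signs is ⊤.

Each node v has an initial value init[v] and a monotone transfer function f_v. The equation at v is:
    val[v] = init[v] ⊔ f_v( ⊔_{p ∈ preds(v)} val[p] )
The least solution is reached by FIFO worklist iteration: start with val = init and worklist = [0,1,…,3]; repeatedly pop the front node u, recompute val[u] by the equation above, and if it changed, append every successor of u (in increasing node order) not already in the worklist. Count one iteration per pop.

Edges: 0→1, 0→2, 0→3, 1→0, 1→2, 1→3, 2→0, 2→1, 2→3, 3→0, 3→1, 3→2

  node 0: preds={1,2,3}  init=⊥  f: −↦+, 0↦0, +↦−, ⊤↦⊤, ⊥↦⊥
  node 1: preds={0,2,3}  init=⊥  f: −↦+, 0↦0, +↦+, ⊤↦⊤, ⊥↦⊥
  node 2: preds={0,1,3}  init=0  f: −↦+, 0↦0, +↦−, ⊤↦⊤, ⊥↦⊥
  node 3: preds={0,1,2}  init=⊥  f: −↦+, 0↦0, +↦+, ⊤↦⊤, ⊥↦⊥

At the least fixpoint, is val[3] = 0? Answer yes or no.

yes

Trace (7 dequeues):
  [1] u=0 | in 0 | out 0 | prev ⊥ | push {}
  [2] u=1 | in 0 | out 0 | prev ⊥ | push {0}
  [3] u=2 | in 0 | out 0 | ==
  [4] u=3 | in 0 | out 0 | prev ⊥ | push {1,2}
  [5] u=0 | in 0 | out 0 | ==
  [6] u=1 | in 0 | out 0 | ==
  [7] u=2 | in 0 | out 0 | ==

Converged values:
  [0] 0
  [1] 0
  [2] 0
  [3] 0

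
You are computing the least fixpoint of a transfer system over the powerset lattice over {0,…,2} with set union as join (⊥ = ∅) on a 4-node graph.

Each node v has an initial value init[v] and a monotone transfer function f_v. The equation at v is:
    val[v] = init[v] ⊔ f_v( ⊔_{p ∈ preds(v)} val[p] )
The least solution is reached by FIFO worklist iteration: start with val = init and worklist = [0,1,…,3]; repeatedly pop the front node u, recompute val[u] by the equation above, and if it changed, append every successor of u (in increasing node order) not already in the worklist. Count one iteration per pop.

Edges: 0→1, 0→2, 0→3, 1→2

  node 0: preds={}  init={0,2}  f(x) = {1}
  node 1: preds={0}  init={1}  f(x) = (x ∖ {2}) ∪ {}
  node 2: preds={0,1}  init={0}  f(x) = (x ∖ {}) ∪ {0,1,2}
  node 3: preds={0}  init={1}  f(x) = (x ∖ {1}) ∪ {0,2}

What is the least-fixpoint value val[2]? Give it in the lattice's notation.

{0,1,2}

Iteration log — 4 steps:
  step 1. node 0  ⊔preds={}  new={0,1,2}  old={0,2}  +wl: 
  step 2. node 1  ⊔preds={0,1,2}  new={0,1}  old={1}  +wl: 
  step 3. node 2  ⊔preds={0,1,2}  new={0,1,2}  old={0}  +wl: 
  step 4. node 3  ⊔preds={0,1,2}  new={0,1,2}  old={1}  +wl: 

Least fixpoint reached:
  node 0: {0,1,2}
  node 1: {0,1}
  node 2: {0,1,2}
  node 3: {0,1,2}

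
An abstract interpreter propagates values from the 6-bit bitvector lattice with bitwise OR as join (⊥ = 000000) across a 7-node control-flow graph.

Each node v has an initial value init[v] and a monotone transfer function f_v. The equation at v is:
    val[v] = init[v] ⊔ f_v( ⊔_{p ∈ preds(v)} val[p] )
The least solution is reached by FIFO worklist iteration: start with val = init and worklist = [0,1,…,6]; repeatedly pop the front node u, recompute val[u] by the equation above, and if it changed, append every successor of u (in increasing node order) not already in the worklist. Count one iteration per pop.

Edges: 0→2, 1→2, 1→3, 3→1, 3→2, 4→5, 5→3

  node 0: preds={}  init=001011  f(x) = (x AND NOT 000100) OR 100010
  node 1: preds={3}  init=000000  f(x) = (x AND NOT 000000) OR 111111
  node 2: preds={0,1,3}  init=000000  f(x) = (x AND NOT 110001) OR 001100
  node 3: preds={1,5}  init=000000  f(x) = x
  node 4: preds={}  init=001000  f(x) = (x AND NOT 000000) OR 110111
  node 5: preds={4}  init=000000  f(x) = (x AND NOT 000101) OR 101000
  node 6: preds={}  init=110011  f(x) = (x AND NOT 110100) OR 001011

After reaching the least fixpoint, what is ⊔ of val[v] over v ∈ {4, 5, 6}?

111111

Worklist (10 pops):
  #1 pop 0: in=000000 → 101011 (was 001011); enqueue []
  #2 pop 1: in=000000 → 111111 (was 000000); enqueue []
  #3 pop 2: in=111111 → 001110 (was 000000); enqueue []
  #4 pop 3: in=111111 → 111111 (was 000000); enqueue [1,2]
  #5 pop 4: in=000000 → 111111 (was 001000); enqueue []
  #6 pop 5: in=111111 → 111010 (was 000000); enqueue [3]
  #7 pop 6: in=000000 → 111011 (was 110011); enqueue []
  #8 pop 1: in=111111 → 111111 (no change)
  #9 pop 2: in=111111 → 001110 (no change)
  #10 pop 3: in=111111 → 111111 (no change)

Fixpoint:
  val[0] = 101011
  val[1] = 111111
  val[2] = 001110
  val[3] = 111111
  val[4] = 111111
  val[5] = 111010
  val[6] = 111011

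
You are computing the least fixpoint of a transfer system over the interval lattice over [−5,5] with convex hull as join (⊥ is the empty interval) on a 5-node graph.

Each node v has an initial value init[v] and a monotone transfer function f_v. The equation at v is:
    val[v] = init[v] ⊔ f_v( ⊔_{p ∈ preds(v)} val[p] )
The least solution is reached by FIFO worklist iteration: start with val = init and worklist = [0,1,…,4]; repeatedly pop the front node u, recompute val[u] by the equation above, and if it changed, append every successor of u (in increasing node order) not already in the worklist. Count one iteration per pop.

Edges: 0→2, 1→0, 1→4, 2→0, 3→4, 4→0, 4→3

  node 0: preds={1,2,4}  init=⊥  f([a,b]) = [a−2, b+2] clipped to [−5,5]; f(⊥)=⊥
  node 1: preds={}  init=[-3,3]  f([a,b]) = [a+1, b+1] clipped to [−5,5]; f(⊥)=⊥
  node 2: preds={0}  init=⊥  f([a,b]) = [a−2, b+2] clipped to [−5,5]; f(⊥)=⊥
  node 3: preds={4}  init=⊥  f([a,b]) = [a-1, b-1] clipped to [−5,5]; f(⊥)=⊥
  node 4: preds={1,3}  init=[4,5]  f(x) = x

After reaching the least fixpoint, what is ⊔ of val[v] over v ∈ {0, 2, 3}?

Worklist (13 pops):
  #1 pop 0: in=[-3,5] → [-5,5] (was ⊥); enqueue []
  #2 pop 1: in=⊥ → [-3,3] (no change)
  #3 pop 2: in=[-5,5] → [-5,5] (was ⊥); enqueue [0]
  #4 pop 3: in=[4,5] → [3,4] (was ⊥); enqueue []
  #5 pop 4: in=[-3,4] → [-3,5] (was [4,5]); enqueue [3]
  #6 pop 0: in=[-5,5] → [-5,5] (no change)
  #7 pop 3: in=[-3,5] → [-4,4] (was [3,4]); enqueue [4]
  #8 pop 4: in=[-4,4] → [-4,5] (was [-3,5]); enqueue [0,3]
  #9 pop 0: in=[-5,5] → [-5,5] (no change)
  #10 pop 3: in=[-4,5] → [-5,4] (was [-4,4]); enqueue [4]
  #11 pop 4: in=[-5,4] → [-5,5] (was [-4,5]); enqueue [0,3]
  #12 pop 0: in=[-5,5] → [-5,5] (no change)
  #13 pop 3: in=[-5,5] → [-5,4] (no change)

Fixpoint:
  val[0] = [-5,5]
  val[1] = [-3,3]
  val[2] = [-5,5]
  val[3] = [-5,4]
  val[4] = [-5,5]

[-5,5]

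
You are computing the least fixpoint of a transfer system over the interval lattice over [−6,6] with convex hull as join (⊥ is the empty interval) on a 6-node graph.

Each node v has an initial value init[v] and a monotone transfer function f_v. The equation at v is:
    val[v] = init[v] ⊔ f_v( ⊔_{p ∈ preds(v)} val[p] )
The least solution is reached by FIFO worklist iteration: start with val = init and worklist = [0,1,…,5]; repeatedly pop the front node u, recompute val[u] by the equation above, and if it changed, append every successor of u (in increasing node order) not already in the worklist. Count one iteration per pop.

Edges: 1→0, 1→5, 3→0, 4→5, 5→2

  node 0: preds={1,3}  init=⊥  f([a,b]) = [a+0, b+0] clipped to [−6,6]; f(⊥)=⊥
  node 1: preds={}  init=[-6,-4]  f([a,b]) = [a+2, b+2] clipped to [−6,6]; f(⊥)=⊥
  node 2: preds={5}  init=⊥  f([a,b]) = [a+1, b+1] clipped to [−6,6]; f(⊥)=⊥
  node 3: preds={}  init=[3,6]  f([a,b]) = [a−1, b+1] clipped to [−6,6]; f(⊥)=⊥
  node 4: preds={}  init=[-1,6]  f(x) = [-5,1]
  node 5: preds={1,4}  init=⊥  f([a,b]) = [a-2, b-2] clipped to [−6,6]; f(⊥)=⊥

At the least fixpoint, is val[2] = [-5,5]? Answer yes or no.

Worklist (7 pops):
  #1 pop 0: in=[-6,6] → [-6,6] (was ⊥); enqueue []
  #2 pop 1: in=⊥ → [-6,-4] (no change)
  #3 pop 2: in=⊥ → ⊥ (no change)
  #4 pop 3: in=⊥ → [3,6] (no change)
  #5 pop 4: in=⊥ → [-5,6] (was [-1,6]); enqueue []
  #6 pop 5: in=[-6,6] → [-6,4] (was ⊥); enqueue [2]
  #7 pop 2: in=[-6,4] → [-5,5] (was ⊥); enqueue []

Fixpoint:
  val[0] = [-6,6]
  val[1] = [-6,-4]
  val[2] = [-5,5]
  val[3] = [3,6]
  val[4] = [-5,6]
  val[5] = [-6,4]

yes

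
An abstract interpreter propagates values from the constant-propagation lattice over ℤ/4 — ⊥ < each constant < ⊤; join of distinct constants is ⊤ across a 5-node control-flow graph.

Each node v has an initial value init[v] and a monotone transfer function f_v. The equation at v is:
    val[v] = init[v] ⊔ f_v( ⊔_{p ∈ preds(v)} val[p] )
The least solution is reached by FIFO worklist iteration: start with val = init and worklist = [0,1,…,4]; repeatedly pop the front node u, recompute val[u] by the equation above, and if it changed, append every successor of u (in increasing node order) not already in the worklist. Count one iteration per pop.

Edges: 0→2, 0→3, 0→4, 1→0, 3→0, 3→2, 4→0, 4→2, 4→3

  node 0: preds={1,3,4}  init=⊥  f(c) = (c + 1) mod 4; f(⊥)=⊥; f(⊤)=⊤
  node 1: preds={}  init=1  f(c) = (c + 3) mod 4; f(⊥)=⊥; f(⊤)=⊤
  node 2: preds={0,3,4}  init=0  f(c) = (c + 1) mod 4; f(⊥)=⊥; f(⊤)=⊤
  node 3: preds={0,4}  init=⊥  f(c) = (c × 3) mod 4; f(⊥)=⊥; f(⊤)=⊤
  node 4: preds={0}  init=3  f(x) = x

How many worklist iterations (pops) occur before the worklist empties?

Worklist (8 pops):
  #1 pop 0: in=⊤ → ⊤ (was ⊥); enqueue []
  #2 pop 1: in=⊥ → 1 (no change)
  #3 pop 2: in=⊤ → ⊤ (was 0); enqueue []
  #4 pop 3: in=⊤ → ⊤ (was ⊥); enqueue [0,2]
  #5 pop 4: in=⊤ → ⊤ (was 3); enqueue [3]
  #6 pop 0: in=⊤ → ⊤ (no change)
  #7 pop 2: in=⊤ → ⊤ (no change)
  #8 pop 3: in=⊤ → ⊤ (no change)

Fixpoint:
  val[0] = ⊤
  val[1] = 1
  val[2] = ⊤
  val[3] = ⊤
  val[4] = ⊤

8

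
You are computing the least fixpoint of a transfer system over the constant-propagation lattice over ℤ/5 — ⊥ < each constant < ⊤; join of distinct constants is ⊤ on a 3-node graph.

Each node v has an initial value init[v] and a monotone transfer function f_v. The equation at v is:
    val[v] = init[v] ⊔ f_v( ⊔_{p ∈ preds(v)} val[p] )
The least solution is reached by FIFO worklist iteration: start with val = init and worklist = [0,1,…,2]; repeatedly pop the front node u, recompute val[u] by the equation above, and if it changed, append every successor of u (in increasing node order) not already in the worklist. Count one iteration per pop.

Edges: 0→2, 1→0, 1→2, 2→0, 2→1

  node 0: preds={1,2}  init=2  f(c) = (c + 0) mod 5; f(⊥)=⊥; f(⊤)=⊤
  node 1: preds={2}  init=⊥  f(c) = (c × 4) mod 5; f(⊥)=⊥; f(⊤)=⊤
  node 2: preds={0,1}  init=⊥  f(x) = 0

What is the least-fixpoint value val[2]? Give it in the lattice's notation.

Trace (7 dequeues):
  [1] u=0 | in ⊥ | out 2 | ==
  [2] u=1 | in ⊥ | out ⊥ | ==
  [3] u=2 | in 2 | out 0 | prev ⊥ | push {0,1}
  [4] u=0 | in 0 | out ⊤ | prev 2 | push {2}
  [5] u=1 | in 0 | out 0 | prev ⊥ | push {0}
  [6] u=2 | in ⊤ | out 0 | ==
  [7] u=0 | in 0 | out ⊤ | ==

Converged values:
  [0] ⊤
  [1] 0
  [2] 0

0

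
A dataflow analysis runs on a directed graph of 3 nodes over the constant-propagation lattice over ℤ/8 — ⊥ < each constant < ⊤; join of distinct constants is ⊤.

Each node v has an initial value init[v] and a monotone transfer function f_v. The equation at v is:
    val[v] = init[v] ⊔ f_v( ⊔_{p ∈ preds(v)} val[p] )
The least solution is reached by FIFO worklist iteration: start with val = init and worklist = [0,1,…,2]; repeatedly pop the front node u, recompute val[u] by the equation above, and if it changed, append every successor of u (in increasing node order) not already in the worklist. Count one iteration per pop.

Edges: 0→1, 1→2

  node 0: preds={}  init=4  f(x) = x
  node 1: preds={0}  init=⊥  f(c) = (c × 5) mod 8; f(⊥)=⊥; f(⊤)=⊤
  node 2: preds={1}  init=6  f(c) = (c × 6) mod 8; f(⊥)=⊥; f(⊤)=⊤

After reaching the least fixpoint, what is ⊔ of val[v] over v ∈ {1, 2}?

⊤

Iteration log — 3 steps:
  step 1. node 0  ⊔preds=⊥  new=4  stable
  step 2. node 1  ⊔preds=4  new=4  old=⊥  +wl: 
  step 3. node 2  ⊔preds=4  new=⊤  old=6  +wl: 

Least fixpoint reached:
  node 0: 4
  node 1: 4
  node 2: ⊤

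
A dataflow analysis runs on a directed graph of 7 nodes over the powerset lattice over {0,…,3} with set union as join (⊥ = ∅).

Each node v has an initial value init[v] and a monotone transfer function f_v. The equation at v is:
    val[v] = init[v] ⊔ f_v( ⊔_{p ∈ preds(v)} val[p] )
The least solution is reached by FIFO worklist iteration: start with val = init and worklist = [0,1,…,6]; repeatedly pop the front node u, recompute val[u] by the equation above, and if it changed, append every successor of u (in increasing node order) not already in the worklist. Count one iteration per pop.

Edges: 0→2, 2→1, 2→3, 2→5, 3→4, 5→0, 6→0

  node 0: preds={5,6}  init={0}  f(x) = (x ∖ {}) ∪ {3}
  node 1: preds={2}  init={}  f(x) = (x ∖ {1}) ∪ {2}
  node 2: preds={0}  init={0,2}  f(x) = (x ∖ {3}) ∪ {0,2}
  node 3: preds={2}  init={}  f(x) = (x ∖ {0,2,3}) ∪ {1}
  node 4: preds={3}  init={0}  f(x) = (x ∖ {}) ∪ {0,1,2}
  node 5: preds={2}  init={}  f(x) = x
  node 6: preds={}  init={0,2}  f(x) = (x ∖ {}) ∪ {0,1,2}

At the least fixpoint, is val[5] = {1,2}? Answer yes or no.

no

Iteration log — 13 steps:
  step 1. node 0  ⊔preds={0,2}  new={0,2,3}  old={0}  +wl: 
  step 2. node 1  ⊔preds={0,2}  new={0,2}  old={}  +wl: 
  step 3. node 2  ⊔preds={0,2,3}  new={0,2}  stable
  step 4. node 3  ⊔preds={0,2}  new={1}  old={}  +wl: 
  step 5. node 4  ⊔preds={1}  new={0,1,2}  old={0}  +wl: 
  step 6. node 5  ⊔preds={0,2}  new={0,2}  old={}  +wl: 0
  step 7. node 6  ⊔preds={}  new={0,1,2}  old={0,2}  +wl: 
  step 8. node 0  ⊔preds={0,1,2}  new={0,1,2,3}  old={0,2,3}  +wl: 2
  step 9. node 2  ⊔preds={0,1,2,3}  new={0,1,2}  old={0,2}  +wl: 1,3,5
  step 10. node 1  ⊔preds={0,1,2}  new={0,2}  stable
  step 11. node 3  ⊔preds={0,1,2}  new={1}  stable
  step 12. node 5  ⊔preds={0,1,2}  new={0,1,2}  old={0,2}  +wl: 0
  step 13. node 0  ⊔preds={0,1,2}  new={0,1,2,3}  stable

Least fixpoint reached:
  node 0: {0,1,2,3}
  node 1: {0,2}
  node 2: {0,1,2}
  node 3: {1}
  node 4: {0,1,2}
  node 5: {0,1,2}
  node 6: {0,1,2}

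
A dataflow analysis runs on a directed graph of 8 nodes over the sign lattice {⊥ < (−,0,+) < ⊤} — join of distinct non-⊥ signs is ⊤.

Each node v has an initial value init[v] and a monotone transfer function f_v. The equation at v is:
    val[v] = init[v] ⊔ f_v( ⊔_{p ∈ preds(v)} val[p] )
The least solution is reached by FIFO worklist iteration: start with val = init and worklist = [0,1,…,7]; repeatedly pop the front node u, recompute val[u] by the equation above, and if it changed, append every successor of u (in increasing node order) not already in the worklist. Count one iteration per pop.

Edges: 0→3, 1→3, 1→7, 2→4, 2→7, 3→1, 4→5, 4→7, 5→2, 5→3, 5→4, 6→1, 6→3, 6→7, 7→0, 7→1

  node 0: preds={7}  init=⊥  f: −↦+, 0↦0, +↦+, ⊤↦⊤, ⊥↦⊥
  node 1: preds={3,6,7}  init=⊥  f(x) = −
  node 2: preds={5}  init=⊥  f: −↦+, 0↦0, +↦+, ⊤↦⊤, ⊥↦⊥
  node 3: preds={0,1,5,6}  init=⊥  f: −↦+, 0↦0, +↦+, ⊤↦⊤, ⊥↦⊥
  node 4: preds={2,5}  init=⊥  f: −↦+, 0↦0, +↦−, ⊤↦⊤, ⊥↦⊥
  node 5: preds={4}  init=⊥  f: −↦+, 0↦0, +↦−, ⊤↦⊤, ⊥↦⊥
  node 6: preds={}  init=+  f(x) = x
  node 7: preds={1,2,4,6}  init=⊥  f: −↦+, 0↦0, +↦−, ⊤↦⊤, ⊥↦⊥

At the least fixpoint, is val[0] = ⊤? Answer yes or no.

yes

Worklist (11 pops):
  #1 pop 0: in=⊥ → ⊥ (no change)
  #2 pop 1: in=+ → − (was ⊥); enqueue []
  #3 pop 2: in=⊥ → ⊥ (no change)
  #4 pop 3: in=⊤ → ⊤ (was ⊥); enqueue [1]
  #5 pop 4: in=⊥ → ⊥ (no change)
  #6 pop 5: in=⊥ → ⊥ (no change)
  #7 pop 6: in=⊥ → + (no change)
  #8 pop 7: in=⊤ → ⊤ (was ⊥); enqueue [0]
  #9 pop 1: in=⊤ → − (no change)
  #10 pop 0: in=⊤ → ⊤ (was ⊥); enqueue [3]
  #11 pop 3: in=⊤ → ⊤ (no change)

Fixpoint:
  val[0] = ⊤
  val[1] = −
  val[2] = ⊥
  val[3] = ⊤
  val[4] = ⊥
  val[5] = ⊥
  val[6] = +
  val[7] = ⊤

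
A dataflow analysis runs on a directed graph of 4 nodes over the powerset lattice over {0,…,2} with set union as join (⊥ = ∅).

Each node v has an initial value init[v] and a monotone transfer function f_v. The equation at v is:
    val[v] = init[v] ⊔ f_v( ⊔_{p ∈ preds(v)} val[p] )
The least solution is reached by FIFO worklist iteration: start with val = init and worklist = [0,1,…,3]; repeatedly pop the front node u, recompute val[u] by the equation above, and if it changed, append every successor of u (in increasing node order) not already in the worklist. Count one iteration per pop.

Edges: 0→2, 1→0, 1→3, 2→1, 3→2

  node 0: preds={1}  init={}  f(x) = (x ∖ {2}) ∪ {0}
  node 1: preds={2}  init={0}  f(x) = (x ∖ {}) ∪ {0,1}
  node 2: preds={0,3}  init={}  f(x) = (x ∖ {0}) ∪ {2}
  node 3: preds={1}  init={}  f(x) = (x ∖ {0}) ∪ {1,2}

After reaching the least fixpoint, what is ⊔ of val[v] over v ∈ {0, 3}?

Trace (10 dequeues):
  [1] u=0 | in {0} | out {0} | prev {} | push {}
  [2] u=1 | in {} | out {0,1} | prev {0} | push {0}
  [3] u=2 | in {0} | out {2} | prev {} | push {1}
  [4] u=3 | in {0,1} | out {1,2} | prev {} | push {2}
  [5] u=0 | in {0,1} | out {0,1} | prev {0} | push {}
  [6] u=1 | in {2} | out {0,1,2} | prev {0,1} | push {0,3}
  [7] u=2 | in {0,1,2} | out {1,2} | prev {2} | push {1}
  [8] u=0 | in {0,1,2} | out {0,1} | ==
  [9] u=3 | in {0,1,2} | out {1,2} | ==
  [10] u=1 | in {1,2} | out {0,1,2} | ==

Converged values:
  [0] {0,1}
  [1] {0,1,2}
  [2] {1,2}
  [3] {1,2}

{0,1,2}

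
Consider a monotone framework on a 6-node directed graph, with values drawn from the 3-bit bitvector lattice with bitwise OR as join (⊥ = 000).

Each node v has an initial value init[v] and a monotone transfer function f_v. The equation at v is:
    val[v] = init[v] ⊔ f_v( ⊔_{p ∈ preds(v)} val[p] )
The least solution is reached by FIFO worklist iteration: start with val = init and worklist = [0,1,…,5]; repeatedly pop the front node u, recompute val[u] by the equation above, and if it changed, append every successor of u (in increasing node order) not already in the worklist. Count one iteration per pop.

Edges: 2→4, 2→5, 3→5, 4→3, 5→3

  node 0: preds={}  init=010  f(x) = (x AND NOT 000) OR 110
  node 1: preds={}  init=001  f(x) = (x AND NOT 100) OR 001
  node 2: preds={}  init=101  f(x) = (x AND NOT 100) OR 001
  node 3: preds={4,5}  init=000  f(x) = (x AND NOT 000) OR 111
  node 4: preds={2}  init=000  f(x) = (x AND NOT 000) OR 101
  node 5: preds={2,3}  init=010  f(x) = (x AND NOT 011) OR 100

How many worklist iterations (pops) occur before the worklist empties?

7

Trace (7 dequeues):
  [1] u=0 | in 000 | out 110 | prev 010 | push {}
  [2] u=1 | in 000 | out 001 | ==
  [3] u=2 | in 000 | out 101 | ==
  [4] u=3 | in 010 | out 111 | prev 000 | push {}
  [5] u=4 | in 101 | out 101 | prev 000 | push {3}
  [6] u=5 | in 111 | out 110 | prev 010 | push {}
  [7] u=3 | in 111 | out 111 | ==

Converged values:
  [0] 110
  [1] 001
  [2] 101
  [3] 111
  [4] 101
  [5] 110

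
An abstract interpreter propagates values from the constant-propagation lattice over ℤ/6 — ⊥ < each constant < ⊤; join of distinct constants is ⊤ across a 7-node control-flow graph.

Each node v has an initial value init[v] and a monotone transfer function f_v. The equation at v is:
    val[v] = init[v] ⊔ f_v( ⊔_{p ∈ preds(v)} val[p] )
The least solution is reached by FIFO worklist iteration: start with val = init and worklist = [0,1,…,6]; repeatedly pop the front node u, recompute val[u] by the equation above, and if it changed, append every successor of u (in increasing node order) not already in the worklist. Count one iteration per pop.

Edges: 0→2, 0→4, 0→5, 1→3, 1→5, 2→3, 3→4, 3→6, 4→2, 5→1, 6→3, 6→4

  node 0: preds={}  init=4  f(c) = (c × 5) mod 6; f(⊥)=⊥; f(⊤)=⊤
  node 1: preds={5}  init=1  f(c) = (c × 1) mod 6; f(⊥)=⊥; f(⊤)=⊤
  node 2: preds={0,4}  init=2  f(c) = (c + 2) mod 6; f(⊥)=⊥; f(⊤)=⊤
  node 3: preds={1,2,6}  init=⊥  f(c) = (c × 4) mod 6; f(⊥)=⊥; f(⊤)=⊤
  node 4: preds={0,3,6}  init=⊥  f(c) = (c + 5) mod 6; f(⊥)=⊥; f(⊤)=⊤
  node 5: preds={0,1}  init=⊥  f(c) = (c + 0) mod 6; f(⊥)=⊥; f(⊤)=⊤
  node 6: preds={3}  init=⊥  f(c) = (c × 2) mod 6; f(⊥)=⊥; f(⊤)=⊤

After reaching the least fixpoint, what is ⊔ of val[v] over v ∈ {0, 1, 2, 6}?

⊤

Worklist (12 pops):
  #1 pop 0: in=⊥ → 4 (no change)
  #2 pop 1: in=⊥ → 1 (no change)
  #3 pop 2: in=4 → ⊤ (was 2); enqueue []
  #4 pop 3: in=⊤ → ⊤ (was ⊥); enqueue []
  #5 pop 4: in=⊤ → ⊤ (was ⊥); enqueue [2]
  #6 pop 5: in=⊤ → ⊤ (was ⊥); enqueue [1]
  #7 pop 6: in=⊤ → ⊤ (was ⊥); enqueue [3,4]
  #8 pop 2: in=⊤ → ⊤ (no change)
  #9 pop 1: in=⊤ → ⊤ (was 1); enqueue [5]
  #10 pop 3: in=⊤ → ⊤ (no change)
  #11 pop 4: in=⊤ → ⊤ (no change)
  #12 pop 5: in=⊤ → ⊤ (no change)

Fixpoint:
  val[0] = 4
  val[1] = ⊤
  val[2] = ⊤
  val[3] = ⊤
  val[4] = ⊤
  val[5] = ⊤
  val[6] = ⊤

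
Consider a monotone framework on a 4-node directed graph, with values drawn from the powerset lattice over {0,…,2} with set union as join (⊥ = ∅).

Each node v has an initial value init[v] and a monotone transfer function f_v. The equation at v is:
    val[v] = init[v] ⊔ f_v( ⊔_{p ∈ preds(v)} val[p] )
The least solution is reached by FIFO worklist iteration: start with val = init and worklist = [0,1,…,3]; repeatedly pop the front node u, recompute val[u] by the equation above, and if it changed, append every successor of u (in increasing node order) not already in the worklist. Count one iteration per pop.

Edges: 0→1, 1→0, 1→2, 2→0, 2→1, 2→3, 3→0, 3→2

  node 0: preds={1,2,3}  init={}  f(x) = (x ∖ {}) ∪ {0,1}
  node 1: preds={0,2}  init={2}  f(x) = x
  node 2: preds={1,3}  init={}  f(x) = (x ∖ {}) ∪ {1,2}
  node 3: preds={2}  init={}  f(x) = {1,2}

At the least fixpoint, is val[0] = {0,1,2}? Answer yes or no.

Trace (7 dequeues):
  [1] u=0 | in {2} | out {0,1,2} | prev {} | push {}
  [2] u=1 | in {0,1,2} | out {0,1,2} | prev {2} | push {0}
  [3] u=2 | in {0,1,2} | out {0,1,2} | prev {} | push {1}
  [4] u=3 | in {0,1,2} | out {1,2} | prev {} | push {2}
  [5] u=0 | in {0,1,2} | out {0,1,2} | ==
  [6] u=1 | in {0,1,2} | out {0,1,2} | ==
  [7] u=2 | in {0,1,2} | out {0,1,2} | ==

Converged values:
  [0] {0,1,2}
  [1] {0,1,2}
  [2] {0,1,2}
  [3] {1,2}

yes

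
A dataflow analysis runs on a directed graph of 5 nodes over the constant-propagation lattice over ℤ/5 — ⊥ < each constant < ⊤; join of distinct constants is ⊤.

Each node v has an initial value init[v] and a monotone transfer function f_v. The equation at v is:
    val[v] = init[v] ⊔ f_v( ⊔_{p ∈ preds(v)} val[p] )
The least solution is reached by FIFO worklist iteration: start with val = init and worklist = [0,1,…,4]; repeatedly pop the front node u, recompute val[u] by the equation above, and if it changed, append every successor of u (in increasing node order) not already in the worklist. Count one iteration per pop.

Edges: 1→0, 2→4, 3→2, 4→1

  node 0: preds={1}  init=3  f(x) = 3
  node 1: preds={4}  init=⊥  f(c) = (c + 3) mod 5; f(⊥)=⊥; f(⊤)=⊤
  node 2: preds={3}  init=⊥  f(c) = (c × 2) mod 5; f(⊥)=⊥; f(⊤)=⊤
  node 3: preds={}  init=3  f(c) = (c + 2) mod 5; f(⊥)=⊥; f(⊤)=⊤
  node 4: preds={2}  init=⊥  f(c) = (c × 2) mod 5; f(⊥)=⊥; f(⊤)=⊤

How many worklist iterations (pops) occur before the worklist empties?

7

Trace (7 dequeues):
  [1] u=0 | in ⊥ | out 3 | ==
  [2] u=1 | in ⊥ | out ⊥ | ==
  [3] u=2 | in 3 | out 1 | prev ⊥ | push {}
  [4] u=3 | in ⊥ | out 3 | ==
  [5] u=4 | in 1 | out 2 | prev ⊥ | push {1}
  [6] u=1 | in 2 | out 0 | prev ⊥ | push {0}
  [7] u=0 | in 0 | out 3 | ==

Converged values:
  [0] 3
  [1] 0
  [2] 1
  [3] 3
  [4] 2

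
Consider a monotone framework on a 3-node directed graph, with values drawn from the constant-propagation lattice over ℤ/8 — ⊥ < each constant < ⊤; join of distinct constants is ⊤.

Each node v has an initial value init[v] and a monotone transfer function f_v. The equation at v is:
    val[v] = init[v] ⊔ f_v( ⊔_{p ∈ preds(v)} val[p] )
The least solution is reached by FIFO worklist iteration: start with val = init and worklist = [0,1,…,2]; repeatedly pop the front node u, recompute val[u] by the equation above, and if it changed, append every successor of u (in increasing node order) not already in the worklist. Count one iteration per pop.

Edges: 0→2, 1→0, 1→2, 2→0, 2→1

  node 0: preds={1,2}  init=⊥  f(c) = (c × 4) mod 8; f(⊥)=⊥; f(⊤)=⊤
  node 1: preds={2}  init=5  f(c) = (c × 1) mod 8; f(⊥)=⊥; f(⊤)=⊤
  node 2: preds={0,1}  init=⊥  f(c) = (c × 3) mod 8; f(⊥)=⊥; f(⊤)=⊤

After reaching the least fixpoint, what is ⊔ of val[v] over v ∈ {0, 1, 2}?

Trace (7 dequeues):
  [1] u=0 | in 5 | out 4 | prev ⊥ | push {}
  [2] u=1 | in ⊥ | out 5 | ==
  [3] u=2 | in ⊤ | out ⊤ | prev ⊥ | push {0,1}
  [4] u=0 | in ⊤ | out ⊤ | prev 4 | push {2}
  [5] u=1 | in ⊤ | out ⊤ | prev 5 | push {0}
  [6] u=2 | in ⊤ | out ⊤ | ==
  [7] u=0 | in ⊤ | out ⊤ | ==

Converged values:
  [0] ⊤
  [1] ⊤
  [2] ⊤

⊤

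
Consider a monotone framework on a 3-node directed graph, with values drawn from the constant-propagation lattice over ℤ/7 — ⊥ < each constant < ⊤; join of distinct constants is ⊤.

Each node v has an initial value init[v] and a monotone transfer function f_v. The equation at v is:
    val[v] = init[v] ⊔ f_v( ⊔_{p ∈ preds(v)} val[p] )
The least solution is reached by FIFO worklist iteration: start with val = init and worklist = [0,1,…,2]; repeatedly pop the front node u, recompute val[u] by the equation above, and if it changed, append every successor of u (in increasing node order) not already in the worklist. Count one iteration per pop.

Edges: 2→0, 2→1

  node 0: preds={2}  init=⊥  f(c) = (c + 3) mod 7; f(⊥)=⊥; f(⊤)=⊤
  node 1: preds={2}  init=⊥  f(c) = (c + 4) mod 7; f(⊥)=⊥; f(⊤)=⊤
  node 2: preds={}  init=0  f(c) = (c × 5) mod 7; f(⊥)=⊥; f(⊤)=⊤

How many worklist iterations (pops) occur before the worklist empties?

3

Iteration log — 3 steps:
  step 1. node 0  ⊔preds=0  new=3  old=⊥  +wl: 
  step 2. node 1  ⊔preds=0  new=4  old=⊥  +wl: 
  step 3. node 2  ⊔preds=⊥  new=0  stable

Least fixpoint reached:
  node 0: 3
  node 1: 4
  node 2: 0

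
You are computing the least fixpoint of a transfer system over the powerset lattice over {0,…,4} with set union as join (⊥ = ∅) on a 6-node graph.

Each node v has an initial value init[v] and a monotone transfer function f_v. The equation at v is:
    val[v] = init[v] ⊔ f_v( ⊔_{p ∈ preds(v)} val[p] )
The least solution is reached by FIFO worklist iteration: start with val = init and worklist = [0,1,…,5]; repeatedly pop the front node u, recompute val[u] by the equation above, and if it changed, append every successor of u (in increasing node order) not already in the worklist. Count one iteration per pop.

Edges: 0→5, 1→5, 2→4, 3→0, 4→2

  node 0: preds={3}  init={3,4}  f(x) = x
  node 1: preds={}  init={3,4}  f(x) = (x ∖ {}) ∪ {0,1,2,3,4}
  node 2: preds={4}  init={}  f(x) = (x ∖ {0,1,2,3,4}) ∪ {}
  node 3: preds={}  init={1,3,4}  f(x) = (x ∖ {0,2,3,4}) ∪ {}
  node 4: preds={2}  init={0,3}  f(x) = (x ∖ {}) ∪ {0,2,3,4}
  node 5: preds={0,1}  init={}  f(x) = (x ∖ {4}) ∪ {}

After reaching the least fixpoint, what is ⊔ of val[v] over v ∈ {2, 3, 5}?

{0,1,2,3,4}

Worklist (7 pops):
  #1 pop 0: in={1,3,4} → {1,3,4} (was {3,4}); enqueue []
  #2 pop 1: in={} → {0,1,2,3,4} (was {3,4}); enqueue []
  #3 pop 2: in={0,3} → {} (no change)
  #4 pop 3: in={} → {1,3,4} (no change)
  #5 pop 4: in={} → {0,2,3,4} (was {0,3}); enqueue [2]
  #6 pop 5: in={0,1,2,3,4} → {0,1,2,3} (was {}); enqueue []
  #7 pop 2: in={0,2,3,4} → {} (no change)

Fixpoint:
  val[0] = {1,3,4}
  val[1] = {0,1,2,3,4}
  val[2] = {}
  val[3] = {1,3,4}
  val[4] = {0,2,3,4}
  val[5] = {0,1,2,3}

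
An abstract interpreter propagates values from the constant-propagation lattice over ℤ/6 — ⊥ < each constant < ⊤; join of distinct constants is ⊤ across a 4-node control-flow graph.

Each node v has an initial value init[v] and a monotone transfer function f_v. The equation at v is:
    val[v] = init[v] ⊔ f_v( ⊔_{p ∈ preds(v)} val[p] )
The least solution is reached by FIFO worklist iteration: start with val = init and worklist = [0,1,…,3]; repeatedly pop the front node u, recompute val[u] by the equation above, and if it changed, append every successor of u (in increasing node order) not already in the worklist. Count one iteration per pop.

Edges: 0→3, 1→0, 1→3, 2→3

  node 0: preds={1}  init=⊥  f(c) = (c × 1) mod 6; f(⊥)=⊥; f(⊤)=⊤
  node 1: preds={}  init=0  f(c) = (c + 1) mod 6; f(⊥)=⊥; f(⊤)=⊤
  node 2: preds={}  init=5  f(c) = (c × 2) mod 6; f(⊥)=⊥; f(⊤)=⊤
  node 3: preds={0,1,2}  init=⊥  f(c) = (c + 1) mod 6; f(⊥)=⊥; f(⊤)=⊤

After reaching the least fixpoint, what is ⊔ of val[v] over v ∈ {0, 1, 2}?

Iteration log — 4 steps:
  step 1. node 0  ⊔preds=0  new=0  old=⊥  +wl: 
  step 2. node 1  ⊔preds=⊥  new=0  stable
  step 3. node 2  ⊔preds=⊥  new=5  stable
  step 4. node 3  ⊔preds=⊤  new=⊤  old=⊥  +wl: 

Least fixpoint reached:
  node 0: 0
  node 1: 0
  node 2: 5
  node 3: ⊤

⊤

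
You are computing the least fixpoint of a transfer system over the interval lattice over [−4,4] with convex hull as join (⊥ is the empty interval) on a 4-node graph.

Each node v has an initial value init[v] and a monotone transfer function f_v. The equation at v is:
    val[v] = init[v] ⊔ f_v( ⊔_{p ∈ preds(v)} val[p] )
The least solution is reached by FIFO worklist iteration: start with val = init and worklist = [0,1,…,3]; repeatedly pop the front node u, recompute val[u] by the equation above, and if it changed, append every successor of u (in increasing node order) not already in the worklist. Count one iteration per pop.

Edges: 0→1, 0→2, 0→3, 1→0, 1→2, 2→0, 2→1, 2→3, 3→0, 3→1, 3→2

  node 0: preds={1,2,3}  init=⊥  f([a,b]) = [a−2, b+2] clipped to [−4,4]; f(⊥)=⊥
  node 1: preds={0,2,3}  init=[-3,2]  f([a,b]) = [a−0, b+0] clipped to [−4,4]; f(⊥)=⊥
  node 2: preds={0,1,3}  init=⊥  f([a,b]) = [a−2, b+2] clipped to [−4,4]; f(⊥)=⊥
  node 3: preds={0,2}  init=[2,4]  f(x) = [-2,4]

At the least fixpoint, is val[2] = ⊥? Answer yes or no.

no

Trace (7 dequeues):
  [1] u=0 | in [-3,4] | out [-4,4] | prev ⊥ | push {}
  [2] u=1 | in [-4,4] | out [-4,4] | prev [-3,2] | push {0}
  [3] u=2 | in [-4,4] | out [-4,4] | prev ⊥ | push {1}
  [4] u=3 | in [-4,4] | out [-2,4] | prev [2,4] | push {2}
  [5] u=0 | in [-4,4] | out [-4,4] | ==
  [6] u=1 | in [-4,4] | out [-4,4] | ==
  [7] u=2 | in [-4,4] | out [-4,4] | ==

Converged values:
  [0] [-4,4]
  [1] [-4,4]
  [2] [-4,4]
  [3] [-2,4]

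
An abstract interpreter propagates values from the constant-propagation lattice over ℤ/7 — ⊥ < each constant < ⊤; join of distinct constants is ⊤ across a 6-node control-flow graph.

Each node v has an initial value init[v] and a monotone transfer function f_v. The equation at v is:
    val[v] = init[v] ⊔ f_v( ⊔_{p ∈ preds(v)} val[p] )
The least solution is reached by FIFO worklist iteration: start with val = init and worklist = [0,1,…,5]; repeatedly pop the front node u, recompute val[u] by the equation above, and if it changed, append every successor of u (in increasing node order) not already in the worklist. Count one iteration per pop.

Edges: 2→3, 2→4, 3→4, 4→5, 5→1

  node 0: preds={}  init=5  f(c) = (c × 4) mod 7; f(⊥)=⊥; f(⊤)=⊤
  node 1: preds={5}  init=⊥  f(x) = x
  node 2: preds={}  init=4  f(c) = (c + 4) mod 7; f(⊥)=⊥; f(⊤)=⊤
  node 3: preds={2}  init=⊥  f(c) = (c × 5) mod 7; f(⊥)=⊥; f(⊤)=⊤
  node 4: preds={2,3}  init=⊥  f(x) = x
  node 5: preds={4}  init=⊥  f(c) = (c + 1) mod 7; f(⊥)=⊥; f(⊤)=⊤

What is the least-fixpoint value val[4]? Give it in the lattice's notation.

⊤

Trace (7 dequeues):
  [1] u=0 | in ⊥ | out 5 | ==
  [2] u=1 | in ⊥ | out ⊥ | ==
  [3] u=2 | in ⊥ | out 4 | ==
  [4] u=3 | in 4 | out 6 | prev ⊥ | push {}
  [5] u=4 | in ⊤ | out ⊤ | prev ⊥ | push {}
  [6] u=5 | in ⊤ | out ⊤ | prev ⊥ | push {1}
  [7] u=1 | in ⊤ | out ⊤ | prev ⊥ | push {}

Converged values:
  [0] 5
  [1] ⊤
  [2] 4
  [3] 6
  [4] ⊤
  [5] ⊤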